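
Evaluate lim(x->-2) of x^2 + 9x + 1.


Since polynomials are continuous, we use direct substitution.
lim(x->-2) of x^2 + 9x + 1
= 1 * (-2)^2 + 9 * (-2) + 1
= 4 - 18 + 1
= -13

-13


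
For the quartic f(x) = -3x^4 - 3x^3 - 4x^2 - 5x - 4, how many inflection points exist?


Inflection points occur where f''(x) = 0 and concavity changes.
f(x) = -3x^4 - 3x^3 - 4x^2 - 5x - 4
f'(x) = -12x^3 - 9x^2 - 8x - 5
f''(x) = -36x^2 - 18x - 8
This is a quadratic in x. Use the discriminant to count real roots.
Discriminant = (-18)^2 - 4 * (-36) * (-8)
= 324 - 1152
= -828
Since discriminant < 0, f''(x) = 0 has no real solutions.
Number of inflection points: 0

0


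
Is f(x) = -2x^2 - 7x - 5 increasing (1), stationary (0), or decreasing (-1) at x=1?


Compute f'(x) to determine behavior:
f'(x) = -4x - 7
f'(1) = -4 * 1 - 7
= -4 - 7
= -11
Since f'(1) < 0, the function is decreasing (-1)

-1


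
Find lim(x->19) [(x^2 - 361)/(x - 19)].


Direct substitution gives 0/0, so we factor the numerator.
Factor: (x^2 - 361) = (x - 19)(x + 19)
Cancel the common factor (x - 19):
(x^2 - 361)/(x - 19) = (x + 19)
Now substitute x = 19:
= (19 + 19) = 38

38


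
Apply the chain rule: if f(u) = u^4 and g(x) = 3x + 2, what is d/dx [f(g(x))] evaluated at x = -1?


Using the chain rule: (f(g(x)))' = f'(g(x)) * g'(x)
First, find g(-1):
g(-1) = 3 * (-1) + 2 = -1
Next, f'(u) = 4u^3
And g'(x) = 3
So f'(g(-1)) * g'(-1)
= 4 * (-1)^3 * 3
= 4 * (-1) * 3
= -12

-12


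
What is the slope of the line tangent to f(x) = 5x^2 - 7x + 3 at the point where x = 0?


The slope of the tangent line equals f'(x) at the point.
f(x) = 5x^2 - 7x + 3
f'(x) = 10x - 7
At x = 0:
f'(0) = 10 * 0 - 7
= 0 - 7
= -7

-7


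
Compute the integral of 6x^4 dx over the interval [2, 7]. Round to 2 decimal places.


Find the antiderivative of 6x^4:
F(x) = 6/5 * x^5
Apply the Fundamental Theorem of Calculus:
F(7) - F(2)
= 6/5 * 7^5 - 6/5 * 2^5
= 6/5 * (16807 - 32)
= 6/5 * 16775
= 20130 = 20130.00

20130.00


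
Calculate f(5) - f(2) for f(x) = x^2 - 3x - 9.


Net change = f(b) - f(a)
f(x) = x^2 - 3x - 9
Compute f(5):
f(5) = 1 * 5^2 - 3 * 5 - 9
= 25 - 15 - 9
= 1
Compute f(2):
f(2) = 1 * 2^2 - 3 * 2 - 9
= 4 - 6 - 9
= -11
Net change = 1 - (-11) = 12

12


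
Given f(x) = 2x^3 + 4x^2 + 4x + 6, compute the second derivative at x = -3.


First derivative:
f'(x) = 6x^2 + 8x + 4
Second derivative:
f''(x) = 12x + 8
Substitute x = -3:
f''(-3) = 12 * (-3) + 8
= -36 + 8
= -28

-28


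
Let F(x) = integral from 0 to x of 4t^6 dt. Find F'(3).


By the Fundamental Theorem of Calculus (Part 1):
If F(x) = integral from 0 to x of f(t) dt, then F'(x) = f(x)
Here f(t) = 4t^6
So F'(x) = 4x^6
Evaluate at x = 3:
F'(3) = 4 * 3^6
= 4 * 729
= 2916

2916


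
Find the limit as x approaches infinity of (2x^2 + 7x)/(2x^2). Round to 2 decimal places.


For limits at infinity with equal-degree polynomials,
we compare leading coefficients.
Numerator leading term: 2x^2
Denominator leading term: 2x^2
Divide both by x^2:
lim = (2 + 7/x) / (2)
As x -> infinity, the 1/x and 1/x^2 terms vanish:
= 2/2 = 1 = 1.00

1.00


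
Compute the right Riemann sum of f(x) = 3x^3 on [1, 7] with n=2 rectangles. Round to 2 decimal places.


Right Riemann sum uses right endpoints of each subinterval.
Interval: [1, 7], n = 2
dx = (7 - 1) / 2 = 3
Right endpoints: [4, 7]
f values: [192, 1029]
Sum = dx * (sum of f values)
= 3 * 1221
= 3663 = 3663.00

3663.00


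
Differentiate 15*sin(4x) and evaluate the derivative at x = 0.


Apply the chain rule to differentiate 15*sin(4x):
d/dx [15*sin(4x)]
= 15 * cos(4x) * d/dx(4x)
= 15 * 4 * cos(4x)
= 60 * cos(4x)
Evaluate at x = 0:
= 60 * cos(0)
= 60 * 1
= 60

60


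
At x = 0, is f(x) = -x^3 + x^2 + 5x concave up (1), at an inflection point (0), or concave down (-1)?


Concavity is determined by the sign of f''(x).
f(x) = -x^3 + x^2 + 5x
f'(x) = -3x^2 + 2x + 5
f''(x) = -6x + 2
f''(0) = -6 * 0 + 2
= 0 + 2
= 2
Since f''(0) > 0, the function is concave up (1)

1


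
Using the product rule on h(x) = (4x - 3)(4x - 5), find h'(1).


Let u(x) = 4x - 3 and v(x) = 4x - 5
u'(x) = 4
v'(x) = 4
Product rule: h'(x) = u'(x)*v(x) + u(x)*v'(x)
= 4 * (4x - 5) + (4x - 3) * 4
At x = 1:
u(1) = 4 * 1 - 3 = 1
v(1) = 4 * 1 - 5 = -1
h'(1) = 4 * (-1) + 1 * 4
= -4 + 4
= 0

0


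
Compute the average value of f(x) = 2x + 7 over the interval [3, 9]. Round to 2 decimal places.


Average value = 1/(b-a) * integral from a to b of f(x) dx
First compute the integral of 2x + 7:
F(x) = x^2 + 7x
F(9) = 1 * 81 + 7 * 9 = 144
F(3) = 1 * 9 + 7 * 3 = 30
Integral = 144 - 30 = 114
Average = 114 / (9 - 3) = 114 / 6
= 19 = 19.00

19.00


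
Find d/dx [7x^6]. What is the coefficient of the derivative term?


We apply the power rule: d/dx [ax^n] = a*n * x^(n-1)
d/dx [7x^6]
= 7 * 6 * x^(6-1)
= 42x^5
The coefficient is 42

42


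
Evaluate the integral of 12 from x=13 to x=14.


The integral of a constant k over [a, b] equals k * (b - a).
integral from 13 to 14 of 12 dx
= 12 * (14 - 13)
= 12 * 1
= 12

12


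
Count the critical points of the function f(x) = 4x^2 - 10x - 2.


Find where f'(x) = 0:
f'(x) = 8x - 10
Set f'(x) = 0:
8x - 10 = 0
x = 10 / 8 = 5/4
This is a linear equation in x, so there is exactly one solution.
Number of critical points: 1

1


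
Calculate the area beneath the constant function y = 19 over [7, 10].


The area under a constant function y = 19 is a rectangle.
Width = 10 - 7 = 3
Height = 19
Area = width * height
= 3 * 19
= 57

57


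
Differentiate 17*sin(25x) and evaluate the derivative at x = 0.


Apply the chain rule to differentiate 17*sin(25x):
d/dx [17*sin(25x)]
= 17 * cos(25x) * d/dx(25x)
= 17 * 25 * cos(25x)
= 425 * cos(25x)
Evaluate at x = 0:
= 425 * cos(0)
= 425 * 1
= 425

425


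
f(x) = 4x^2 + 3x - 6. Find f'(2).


Differentiate term by term using power and sum rules:
f(x) = 4x^2 + 3x - 6
f'(x) = 8x + 3
Substitute x = 2:
f'(2) = 8 * 2 + 3
= 16 + 3
= 19

19


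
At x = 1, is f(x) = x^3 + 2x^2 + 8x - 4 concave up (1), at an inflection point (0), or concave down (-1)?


Concavity is determined by the sign of f''(x).
f(x) = x^3 + 2x^2 + 8x - 4
f'(x) = 3x^2 + 4x + 8
f''(x) = 6x + 4
f''(1) = 6 * 1 + 4
= 6 + 4
= 10
Since f''(1) > 0, the function is concave up (1)

1


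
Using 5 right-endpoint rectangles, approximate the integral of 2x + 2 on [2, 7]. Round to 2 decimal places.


Right Riemann sum uses right endpoints of each subinterval.
Interval: [2, 7], n = 5
dx = (7 - 2) / 5 = 1
Right endpoints: [3, 4, 5, 6, 7]
f values: [8, 10, 12, 14, 16]
Sum = dx * (sum of f values)
= 1 * 60
= 60 = 60.00

60.00


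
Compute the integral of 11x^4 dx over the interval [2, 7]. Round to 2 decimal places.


Find the antiderivative of 11x^4:
F(x) = 11/5 * x^5
Apply the Fundamental Theorem of Calculus:
F(7) - F(2)
= 11/5 * 7^5 - 11/5 * 2^5
= 11/5 * (16807 - 32)
= 11/5 * 16775
= 36905 = 36905.00

36905.00


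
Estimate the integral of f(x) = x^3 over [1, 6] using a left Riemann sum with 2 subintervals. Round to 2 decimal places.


Left Riemann sum uses left endpoints of each subinterval.
Interval: [1, 6], n = 2
dx = (6 - 1) / 2 = 5/2
Left endpoints: [1, 7/2]
f values: [1, 343/8]
Sum = dx * (sum of f values)
= 5/2 * 351/8
= 1755/16 ≈ 109.69

109.69


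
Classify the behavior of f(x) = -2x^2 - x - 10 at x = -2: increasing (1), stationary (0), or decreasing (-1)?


Compute f'(x) to determine behavior:
f'(x) = -4x - 1
f'(-2) = -4 * (-2) - 1
= 8 - 1
= 7
Since f'(-2) > 0, the function is increasing (1)

1


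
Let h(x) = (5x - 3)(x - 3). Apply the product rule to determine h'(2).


Let u(x) = 5x - 3 and v(x) = x - 3
u'(x) = 5
v'(x) = 1
Product rule: h'(x) = u'(x)*v(x) + u(x)*v'(x)
= 5 * (x - 3) + (5x - 3) * 1
At x = 2:
u(2) = 5 * 2 - 3 = 7
v(2) = 1 * 2 - 3 = -1
h'(2) = 5 * (-1) + 7 * 1
= -5 + 7
= 2

2


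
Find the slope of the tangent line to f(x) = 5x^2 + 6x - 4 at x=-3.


The slope of the tangent line equals f'(x) at the point.
f(x) = 5x^2 + 6x - 4
f'(x) = 10x + 6
At x = -3:
f'(-3) = 10 * (-3) + 6
= -30 + 6
= -24

-24


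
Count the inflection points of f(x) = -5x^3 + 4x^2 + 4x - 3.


Inflection points occur where f''(x) = 0 and concavity changes.
f(x) = -5x^3 + 4x^2 + 4x - 3
f'(x) = -15x^2 + 8x + 4
f''(x) = -30x + 8
Set f''(x) = 0:
-30x + 8 = 0
x = -8 / (-30) = 4/15
Since f''(x) is linear (degree 1), it changes sign at this point.
Therefore there is exactly 1 inflection point.

1


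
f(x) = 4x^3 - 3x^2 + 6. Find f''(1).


First derivative:
f'(x) = 12x^2 - 6x
Second derivative:
f''(x) = 24x - 6
Substitute x = 1:
f''(1) = 24 * 1 - 6
= 24 - 6
= 18

18


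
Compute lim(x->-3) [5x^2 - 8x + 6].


Since polynomials are continuous, we use direct substitution.
lim(x->-3) of 5x^2 - 8x + 6
= 5 * (-3)^2 - 8 * (-3) + 6
= 45 + 24 + 6
= 75

75


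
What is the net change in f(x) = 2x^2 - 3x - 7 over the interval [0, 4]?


Net change = f(b) - f(a)
f(x) = 2x^2 - 3x - 7
Compute f(4):
f(4) = 2 * 4^2 - 3 * 4 - 7
= 32 - 12 - 7
= 13
Compute f(0):
f(0) = 2 * 0^2 - 3 * 0 - 7
= 0 + 0 - 7
= -7
Net change = 13 - (-7) = 20

20


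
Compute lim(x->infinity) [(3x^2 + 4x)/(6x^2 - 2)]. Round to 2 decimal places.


For limits at infinity with equal-degree polynomials,
we compare leading coefficients.
Numerator leading term: 3x^2
Denominator leading term: 6x^2
Divide both by x^2:
lim = (3 + 4/x) / (6 - 2/x^2)
As x -> infinity, the 1/x and 1/x^2 terms vanish:
= 3/6 = 1/2 = 0.50

0.50


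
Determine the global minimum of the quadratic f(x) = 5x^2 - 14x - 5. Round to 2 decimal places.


For a quadratic f(x) = ax^2 + bx + c with a > 0, the minimum is at the vertex.
Vertex x-coordinate: x = -b/(2a)
x = -(-14) / (2 * 5)
x = 14/10 = 7/5
Substitute back to find the minimum value:
f(7/5) = 5 * (7/5)^2 - 14 * (7/5) - 5
= 49/5 - 98/5 - 5
= -74/5 = -14.80

-14.80


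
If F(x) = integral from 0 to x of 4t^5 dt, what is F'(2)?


By the Fundamental Theorem of Calculus (Part 1):
If F(x) = integral from 0 to x of f(t) dt, then F'(x) = f(x)
Here f(t) = 4t^5
So F'(x) = 4x^5
Evaluate at x = 2:
F'(2) = 4 * 2^5
= 4 * 32
= 128

128


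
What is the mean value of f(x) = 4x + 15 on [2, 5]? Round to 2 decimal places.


Average value = 1/(b-a) * integral from a to b of f(x) dx
First compute the integral of 4x + 15:
F(x) = 2x^2 + 15x
F(5) = 2 * 25 + 15 * 5 = 125
F(2) = 2 * 4 + 15 * 2 = 38
Integral = 125 - 38 = 87
Average = 87 / (5 - 2) = 87 / 3
= 29 = 29.00

29.00


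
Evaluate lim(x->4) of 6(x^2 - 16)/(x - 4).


Direct substitution gives 0/0, so we factor the numerator.
Factor: 6(x^2 - 16) = 6 * (x - 4)(x + 4)
Cancel the common factor (x - 4):
6(x^2 - 16)/(x - 4) = 6 * (x + 4)
Now substitute x = 4:
= 6 * (4 + 4) = 48

48


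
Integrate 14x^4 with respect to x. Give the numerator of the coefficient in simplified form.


Apply the power rule for integration:
integral of ax^n dx = a/(n+1) * x^(n+1) + C
integral of 14x^4 dx
= 14/5 * x^5 + C
The coefficient in lowest terms is 14/5, and its numerator is 14

14


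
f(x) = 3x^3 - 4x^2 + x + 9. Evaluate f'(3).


Differentiate f(x) = 3x^3 - 4x^2 + x + 9 term by term:
f'(x) = 9x^2 - 8x + 1
Substitute x = 3:
f'(3) = 9 * 3^2 - 8 * 3 + 1
= 81 - 24 + 1
= 58

58


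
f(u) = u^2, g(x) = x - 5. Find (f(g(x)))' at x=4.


Using the chain rule: (f(g(x)))' = f'(g(x)) * g'(x)
First, find g(4):
g(4) = 1 * 4 - 5 = -1
Next, f'(u) = 2u
And g'(x) = 1
So f'(g(4)) * g'(4)
= 2 * (-1) * 1
= -2

-2


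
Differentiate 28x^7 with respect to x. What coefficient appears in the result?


We apply the power rule: d/dx [ax^n] = a*n * x^(n-1)
d/dx [28x^7]
= 28 * 7 * x^(7-1)
= 196x^6
The coefficient is 196

196


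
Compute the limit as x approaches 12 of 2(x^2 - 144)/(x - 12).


Direct substitution gives 0/0, so we factor the numerator.
Factor: 2(x^2 - 144) = 2 * (x - 12)(x + 12)
Cancel the common factor (x - 12):
2(x^2 - 144)/(x - 12) = 2 * (x + 12)
Now substitute x = 12:
= 2 * (12 + 12) = 48

48


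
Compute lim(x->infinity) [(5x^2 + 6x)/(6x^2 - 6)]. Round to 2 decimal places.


For limits at infinity with equal-degree polynomials,
we compare leading coefficients.
Numerator leading term: 5x^2
Denominator leading term: 6x^2
Divide both by x^2:
lim = (5 + 6/x) / (6 - 6/x^2)
As x -> infinity, the 1/x and 1/x^2 terms vanish:
= 5/6 ≈ 0.83

0.83


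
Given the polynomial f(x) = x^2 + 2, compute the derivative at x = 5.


Differentiate term by term using power and sum rules:
f(x) = x^2 + 2
f'(x) = 2x
Substitute x = 5:
f'(5) = 2 * 5 + 0
= 10 + 0
= 10

10


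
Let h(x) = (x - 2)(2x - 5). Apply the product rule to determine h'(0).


Let u(x) = x - 2 and v(x) = 2x - 5
u'(x) = 1
v'(x) = 2
Product rule: h'(x) = u'(x)*v(x) + u(x)*v'(x)
= 1 * (2x - 5) + (x - 2) * 2
At x = 0:
u(0) = 1 * 0 - 2 = -2
v(0) = 2 * 0 - 5 = -5
h'(0) = 1 * (-5) + (-2) * 2
= -5 - 4
= -9

-9


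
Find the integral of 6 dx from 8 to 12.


The integral of a constant k over [a, b] equals k * (b - a).
integral from 8 to 12 of 6 dx
= 6 * (12 - 8)
= 6 * 4
= 24

24


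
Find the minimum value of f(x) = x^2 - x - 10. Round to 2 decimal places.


For a quadratic f(x) = ax^2 + bx + c with a > 0, the minimum is at the vertex.
Vertex x-coordinate: x = -b/(2a)
x = -(-1) / (2 * 1)
x = 1/2
Substitute back to find the minimum value:
f(1/2) = 1 * (1/2)^2 - 1 * (1/2) - 10
= 1/4 - 1/2 - 10
= -41/4 = -10.25

-10.25


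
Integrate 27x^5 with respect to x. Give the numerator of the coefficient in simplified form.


Apply the power rule for integration:
integral of ax^n dx = a/(n+1) * x^(n+1) + C
integral of 27x^5 dx
= 27/6 * x^6 + C
= 9/2 * x^6 + C
The coefficient in lowest terms is 9/2, and its numerator is 9

9


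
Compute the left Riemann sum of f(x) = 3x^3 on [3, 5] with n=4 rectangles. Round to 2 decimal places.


Left Riemann sum uses left endpoints of each subinterval.
Interval: [3, 5], n = 4
dx = (5 - 3) / 4 = 1/2
Left endpoints: [3, 7/2, 4, 9/2]
f values: [81, 1029/8, 192, 2187/8]
Sum = dx * (sum of f values)
= 1/2 * 675
= 675/2 = 337.50

337.50


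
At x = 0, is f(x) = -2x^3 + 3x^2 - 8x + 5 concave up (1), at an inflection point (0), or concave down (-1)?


Concavity is determined by the sign of f''(x).
f(x) = -2x^3 + 3x^2 - 8x + 5
f'(x) = -6x^2 + 6x - 8
f''(x) = -12x + 6
f''(0) = -12 * 0 + 6
= 0 + 6
= 6
Since f''(0) > 0, the function is concave up (1)

1


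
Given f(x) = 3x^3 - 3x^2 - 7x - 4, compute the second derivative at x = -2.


First derivative:
f'(x) = 9x^2 - 6x - 7
Second derivative:
f''(x) = 18x - 6
Substitute x = -2:
f''(-2) = 18 * (-2) - 6
= -36 - 6
= -42

-42


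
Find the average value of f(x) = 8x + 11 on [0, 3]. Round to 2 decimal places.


Average value = 1/(b-a) * integral from a to b of f(x) dx
First compute the integral of 8x + 11:
F(x) = 4x^2 + 11x
F(3) = 4 * 9 + 11 * 3 = 69
F(0) = 4 * 0 + 11 * 0 = 0
Integral = 69 - 0 = 69
Average = 69 / (3 - 0) = 69 / 3
= 23 = 23.00

23.00


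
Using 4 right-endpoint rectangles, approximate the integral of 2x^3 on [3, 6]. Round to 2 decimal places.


Right Riemann sum uses right endpoints of each subinterval.
Interval: [3, 6], n = 4
dx = (6 - 3) / 4 = 3/4
Right endpoints: [15/4, 9/2, 21/4, 6]
f values: [3375/32, 729/4, 9261/32, 432]
Sum = dx * (sum of f values)
= 3/4 * 8073/8
= 24219/32 ≈ 756.84

756.84


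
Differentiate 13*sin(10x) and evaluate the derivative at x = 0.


Apply the chain rule to differentiate 13*sin(10x):
d/dx [13*sin(10x)]
= 13 * cos(10x) * d/dx(10x)
= 13 * 10 * cos(10x)
= 130 * cos(10x)
Evaluate at x = 0:
= 130 * cos(0)
= 130 * 1
= 130

130


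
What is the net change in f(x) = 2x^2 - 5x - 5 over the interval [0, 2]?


Net change = f(b) - f(a)
f(x) = 2x^2 - 5x - 5
Compute f(2):
f(2) = 2 * 2^2 - 5 * 2 - 5
= 8 - 10 - 5
= -7
Compute f(0):
f(0) = 2 * 0^2 - 5 * 0 - 5
= 0 + 0 - 5
= -5
Net change = -7 - (-5) = -2

-2


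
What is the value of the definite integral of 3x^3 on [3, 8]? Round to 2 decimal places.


Find the antiderivative of 3x^3:
F(x) = 3/4 * x^4
Apply the Fundamental Theorem of Calculus:
F(8) - F(3)
= 3/4 * 8^4 - 3/4 * 3^4
= 3/4 * (4096 - 81)
= 3/4 * 4015
= 12045/4 = 3011.25

3011.25


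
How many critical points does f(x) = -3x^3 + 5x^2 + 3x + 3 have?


Find where f'(x) = 0:
f(x) = -3x^3 + 5x^2 + 3x + 3
f'(x) = -9x^2 + 10x + 3
This is a quadratic in x. Use the discriminant to count real roots.
Discriminant = (10)^2 - 4 * (-9) * 3
= 100 - (-108)
= 208
Since discriminant > 0, f'(x) = 0 has 2 real solutions.
Number of critical points: 2

2


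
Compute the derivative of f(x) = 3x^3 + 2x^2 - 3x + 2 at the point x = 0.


Differentiate f(x) = 3x^3 + 2x^2 - 3x + 2 term by term:
f'(x) = 9x^2 + 4x - 3
Substitute x = 0:
f'(0) = 9 * 0^2 + 4 * 0 - 3
= 0 + 0 - 3
= -3

-3


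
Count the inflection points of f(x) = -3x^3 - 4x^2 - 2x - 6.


Inflection points occur where f''(x) = 0 and concavity changes.
f(x) = -3x^3 - 4x^2 - 2x - 6
f'(x) = -9x^2 - 8x - 2
f''(x) = -18x - 8
Set f''(x) = 0:
-18x - 8 = 0
x = 8 / (-18) = -4/9
Since f''(x) is linear (degree 1), it changes sign at this point.
Therefore there is exactly 1 inflection point.

1


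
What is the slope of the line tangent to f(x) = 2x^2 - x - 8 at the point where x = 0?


The slope of the tangent line equals f'(x) at the point.
f(x) = 2x^2 - x - 8
f'(x) = 4x - 1
At x = 0:
f'(0) = 4 * 0 - 1
= 0 - 1
= -1

-1


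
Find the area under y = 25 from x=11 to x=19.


The area under a constant function y = 25 is a rectangle.
Width = 19 - 11 = 8
Height = 25
Area = width * height
= 8 * 25
= 200

200


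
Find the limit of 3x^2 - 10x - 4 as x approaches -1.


Since polynomials are continuous, we use direct substitution.
lim(x->-1) of 3x^2 - 10x - 4
= 3 * (-1)^2 - 10 * (-1) - 4
= 3 + 10 - 4
= 9

9


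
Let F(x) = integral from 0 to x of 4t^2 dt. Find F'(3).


By the Fundamental Theorem of Calculus (Part 1):
If F(x) = integral from 0 to x of f(t) dt, then F'(x) = f(x)
Here f(t) = 4t^2
So F'(x) = 4x^2
Evaluate at x = 3:
F'(3) = 4 * 3^2
= 4 * 9
= 36

36


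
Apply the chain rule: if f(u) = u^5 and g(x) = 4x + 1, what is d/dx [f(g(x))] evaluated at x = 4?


Using the chain rule: (f(g(x)))' = f'(g(x)) * g'(x)
First, find g(4):
g(4) = 4 * 4 + 1 = 17
Next, f'(u) = 5u^4
And g'(x) = 4
So f'(g(4)) * g'(4)
= 5 * 17^4 * 4
= 5 * 83521 * 4
= 1670420

1670420


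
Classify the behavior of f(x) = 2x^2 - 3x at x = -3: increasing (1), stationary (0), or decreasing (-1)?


Compute f'(x) to determine behavior:
f'(x) = 4x - 3
f'(-3) = 4 * (-3) - 3
= -12 - 3
= -15
Since f'(-3) < 0, the function is decreasing (-1)

-1


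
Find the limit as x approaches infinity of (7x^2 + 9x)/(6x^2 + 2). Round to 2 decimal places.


For limits at infinity with equal-degree polynomials,
we compare leading coefficients.
Numerator leading term: 7x^2
Denominator leading term: 6x^2
Divide both by x^2:
lim = (7 + 9/x) / (6 + 2/x^2)
As x -> infinity, the 1/x and 1/x^2 terms vanish:
= 7/6 ≈ 1.17

1.17


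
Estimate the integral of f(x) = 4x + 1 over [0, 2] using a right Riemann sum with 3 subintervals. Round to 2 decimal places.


Right Riemann sum uses right endpoints of each subinterval.
Interval: [0, 2], n = 3
dx = (2 - 0) / 3 = 2/3
Right endpoints: [2/3, 4/3, 2]
f values: [11/3, 19/3, 9]
Sum = dx * (sum of f values)
= 2/3 * 19
= 38/3 ≈ 12.67

12.67


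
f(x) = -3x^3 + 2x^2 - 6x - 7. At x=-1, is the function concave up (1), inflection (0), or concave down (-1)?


Concavity is determined by the sign of f''(x).
f(x) = -3x^3 + 2x^2 - 6x - 7
f'(x) = -9x^2 + 4x - 6
f''(x) = -18x + 4
f''(-1) = -18 * (-1) + 4
= 18 + 4
= 22
Since f''(-1) > 0, the function is concave up (1)

1


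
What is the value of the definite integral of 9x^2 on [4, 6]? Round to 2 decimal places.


Find the antiderivative of 9x^2:
F(x) = 9/3 * x^3
Apply the Fundamental Theorem of Calculus:
F(6) - F(4)
= 9/3 * 6^3 - 9/3 * 4^3
= 9/3 * (216 - 64)
= 9/3 * 152
= 456 = 456.00

456.00


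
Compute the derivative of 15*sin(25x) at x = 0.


Apply the chain rule to differentiate 15*sin(25x):
d/dx [15*sin(25x)]
= 15 * cos(25x) * d/dx(25x)
= 15 * 25 * cos(25x)
= 375 * cos(25x)
Evaluate at x = 0:
= 375 * cos(0)
= 375 * 1
= 375

375


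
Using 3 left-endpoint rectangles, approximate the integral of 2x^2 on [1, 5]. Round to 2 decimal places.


Left Riemann sum uses left endpoints of each subinterval.
Interval: [1, 5], n = 3
dx = (5 - 1) / 3 = 4/3
Left endpoints: [1, 7/3, 11/3]
f values: [2, 98/9, 242/9]
Sum = dx * (sum of f values)
= 4/3 * 358/9
= 1432/27 ≈ 53.04

53.04


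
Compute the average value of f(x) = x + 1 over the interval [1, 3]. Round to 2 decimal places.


Average value = 1/(b-a) * integral from a to b of f(x) dx
First compute the integral of x + 1:
F(x) = (1/2)x^2 + x
F(3) = 1/2 * 9 + 1 * 3 = 15/2
F(1) = 1/2 * 1 + 1 * 1 = 3/2
Integral = 15/2 - 3/2 = 6
Average = 6 / (3 - 1) = 6 / 2
= 3 = 3.00

3.00


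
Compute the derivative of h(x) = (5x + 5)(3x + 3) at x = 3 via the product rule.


Let u(x) = 5x + 5 and v(x) = 3x + 3
u'(x) = 5
v'(x) = 3
Product rule: h'(x) = u'(x)*v(x) + u(x)*v'(x)
= 5 * (3x + 3) + (5x + 5) * 3
At x = 3:
u(3) = 5 * 3 + 5 = 20
v(3) = 3 * 3 + 3 = 12
h'(3) = 5 * 12 + 20 * 3
= 60 + 60
= 120

120


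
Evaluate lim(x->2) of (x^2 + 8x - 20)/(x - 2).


Direct substitution gives 0/0, so we factor the numerator.
Factor: (x^2 + 8x - 20) = (x - 2)(x + 10)
Cancel the common factor (x - 2):
(x^2 + 8x - 20)/(x - 2) = (x + 10)
Now substitute x = 2:
= (2) - (-10) = 12

12


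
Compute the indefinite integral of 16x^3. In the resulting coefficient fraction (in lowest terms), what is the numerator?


Apply the power rule for integration:
integral of ax^n dx = a/(n+1) * x^(n+1) + C
integral of 16x^3 dx
= 16/4 * x^4 + C
= 4 * x^4 + C
The coefficient in lowest terms is 4 = 4/1, so its numerator is 4

4


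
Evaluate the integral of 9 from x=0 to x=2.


The integral of a constant k over [a, b] equals k * (b - a).
integral from 0 to 2 of 9 dx
= 9 * (2 - 0)
= 9 * 2
= 18

18


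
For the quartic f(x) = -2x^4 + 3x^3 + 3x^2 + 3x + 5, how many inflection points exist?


Inflection points occur where f''(x) = 0 and concavity changes.
f(x) = -2x^4 + 3x^3 + 3x^2 + 3x + 5
f'(x) = -8x^3 + 9x^2 + 6x + 3
f''(x) = -24x^2 + 18x + 6
This is a quadratic in x. Use the discriminant to count real roots.
Discriminant = (18)^2 - 4 * (-24) * 6
= 324 - (-576)
= 900
Since discriminant > 0, f''(x) = 0 has 2 distinct real solutions.
A quadratic with two distinct real roots changes sign at each root, so concavity changes at both.
Number of inflection points: 2

2


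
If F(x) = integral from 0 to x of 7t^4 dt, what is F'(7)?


By the Fundamental Theorem of Calculus (Part 1):
If F(x) = integral from 0 to x of f(t) dt, then F'(x) = f(x)
Here f(t) = 7t^4
So F'(x) = 7x^4
Evaluate at x = 7:
F'(7) = 7 * 7^4
= 7 * 2401
= 16807

16807


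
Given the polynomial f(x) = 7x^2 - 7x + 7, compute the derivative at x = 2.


Differentiate term by term using power and sum rules:
f(x) = 7x^2 - 7x + 7
f'(x) = 14x - 7
Substitute x = 2:
f'(2) = 14 * 2 - 7
= 28 - 7
= 21

21


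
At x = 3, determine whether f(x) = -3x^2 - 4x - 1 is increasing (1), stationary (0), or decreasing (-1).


Compute f'(x) to determine behavior:
f'(x) = -6x - 4
f'(3) = -6 * 3 - 4
= -18 - 4
= -22
Since f'(3) < 0, the function is decreasing (-1)

-1


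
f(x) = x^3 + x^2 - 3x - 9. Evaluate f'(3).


Differentiate f(x) = x^3 + x^2 - 3x - 9 term by term:
f'(x) = 3x^2 + 2x - 3
Substitute x = 3:
f'(3) = 3 * 3^2 + 2 * 3 - 3
= 27 + 6 - 3
= 30

30


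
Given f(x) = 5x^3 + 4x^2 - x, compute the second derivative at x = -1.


First derivative:
f'(x) = 15x^2 + 8x - 1
Second derivative:
f''(x) = 30x + 8
Substitute x = -1:
f''(-1) = 30 * (-1) + 8
= -30 + 8
= -22

-22


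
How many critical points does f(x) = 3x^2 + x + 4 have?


Find where f'(x) = 0:
f'(x) = 6x + 1
Set f'(x) = 0:
6x + 1 = 0
x = -1 / 6 = -1/6
This is a linear equation in x, so there is exactly one solution.
Number of critical points: 1

1


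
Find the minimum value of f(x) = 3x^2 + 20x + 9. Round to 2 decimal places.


For a quadratic f(x) = ax^2 + bx + c with a > 0, the minimum is at the vertex.
Vertex x-coordinate: x = -b/(2a)
x = -(20) / (2 * 3)
x = -20/6 = -10/3
Substitute back to find the minimum value:
f(-10/3) = 3 * (-10/3)^2 + 20 * (-10/3) + 9
= 100/3 - 200/3 + 9
= -73/3 ≈ -24.33

-24.33


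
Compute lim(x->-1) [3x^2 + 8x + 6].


Since polynomials are continuous, we use direct substitution.
lim(x->-1) of 3x^2 + 8x + 6
= 3 * (-1)^2 + 8 * (-1) + 6
= 3 - 8 + 6
= 1

1


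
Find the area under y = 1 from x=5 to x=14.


The area under a constant function y = 1 is a rectangle.
Width = 14 - 5 = 9
Height = 1
Area = width * height
= 9 * 1
= 9

9


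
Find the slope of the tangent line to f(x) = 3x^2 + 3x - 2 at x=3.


The slope of the tangent line equals f'(x) at the point.
f(x) = 3x^2 + 3x - 2
f'(x) = 6x + 3
At x = 3:
f'(3) = 6 * 3 + 3
= 18 + 3
= 21

21


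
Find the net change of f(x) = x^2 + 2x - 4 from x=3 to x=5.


Net change = f(b) - f(a)
f(x) = x^2 + 2x - 4
Compute f(5):
f(5) = 1 * 5^2 + 2 * 5 - 4
= 25 + 10 - 4
= 31
Compute f(3):
f(3) = 1 * 3^2 + 2 * 3 - 4
= 9 + 6 - 4
= 11
Net change = 31 - 11 = 20

20


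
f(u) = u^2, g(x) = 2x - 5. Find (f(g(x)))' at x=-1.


Using the chain rule: (f(g(x)))' = f'(g(x)) * g'(x)
First, find g(-1):
g(-1) = 2 * (-1) - 5 = -7
Next, f'(u) = 2u
And g'(x) = 2
So f'(g(-1)) * g'(-1)
= 2 * (-7) * 2
= -28

-28


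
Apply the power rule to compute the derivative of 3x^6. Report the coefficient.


We apply the power rule: d/dx [ax^n] = a*n * x^(n-1)
d/dx [3x^6]
= 3 * 6 * x^(6-1)
= 18x^5
The coefficient is 18

18


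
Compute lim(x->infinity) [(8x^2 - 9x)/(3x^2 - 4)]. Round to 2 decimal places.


For limits at infinity with equal-degree polynomials,
we compare leading coefficients.
Numerator leading term: 8x^2
Denominator leading term: 3x^2
Divide both by x^2:
lim = (8 - 9/x) / (3 - 4/x^2)
As x -> infinity, the 1/x and 1/x^2 terms vanish:
= 8/3 ≈ 2.67

2.67


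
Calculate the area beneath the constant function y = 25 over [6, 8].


The area under a constant function y = 25 is a rectangle.
Width = 8 - 6 = 2
Height = 25
Area = width * height
= 2 * 25
= 50

50


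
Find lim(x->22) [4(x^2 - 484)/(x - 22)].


Direct substitution gives 0/0, so we factor the numerator.
Factor: 4(x^2 - 484) = 4 * (x - 22)(x + 22)
Cancel the common factor (x - 22):
4(x^2 - 484)/(x - 22) = 4 * (x + 22)
Now substitute x = 22:
= 4 * (22 + 22) = 176

176


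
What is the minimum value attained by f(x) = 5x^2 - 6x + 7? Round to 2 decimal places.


For a quadratic f(x) = ax^2 + bx + c with a > 0, the minimum is at the vertex.
Vertex x-coordinate: x = -b/(2a)
x = -(-6) / (2 * 5)
x = 6/10 = 3/5
Substitute back to find the minimum value:
f(3/5) = 5 * (3/5)^2 - 6 * (3/5) + 7
= 9/5 - 18/5 + 7
= 26/5 = 5.20

5.20


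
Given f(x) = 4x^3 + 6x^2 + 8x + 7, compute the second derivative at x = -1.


First derivative:
f'(x) = 12x^2 + 12x + 8
Second derivative:
f''(x) = 24x + 12
Substitute x = -1:
f''(-1) = 24 * (-1) + 12
= -24 + 12
= -12

-12


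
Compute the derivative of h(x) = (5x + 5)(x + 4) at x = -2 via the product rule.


Let u(x) = 5x + 5 and v(x) = x + 4
u'(x) = 5
v'(x) = 1
Product rule: h'(x) = u'(x)*v(x) + u(x)*v'(x)
= 5 * (x + 4) + (5x + 5) * 1
At x = -2:
u(-2) = 5 * (-2) + 5 = -5
v(-2) = 1 * (-2) + 4 = 2
h'(-2) = 5 * 2 + (-5) * 1
= 10 - 5
= 5

5


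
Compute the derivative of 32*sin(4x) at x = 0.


Apply the chain rule to differentiate 32*sin(4x):
d/dx [32*sin(4x)]
= 32 * cos(4x) * d/dx(4x)
= 32 * 4 * cos(4x)
= 128 * cos(4x)
Evaluate at x = 0:
= 128 * cos(0)
= 128 * 1
= 128

128


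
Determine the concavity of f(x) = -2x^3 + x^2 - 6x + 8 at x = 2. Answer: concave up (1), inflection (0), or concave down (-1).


Concavity is determined by the sign of f''(x).
f(x) = -2x^3 + x^2 - 6x + 8
f'(x) = -6x^2 + 2x - 6
f''(x) = -12x + 2
f''(2) = -12 * 2 + 2
= -24 + 2
= -22
Since f''(2) < 0, the function is concave down (-1)

-1


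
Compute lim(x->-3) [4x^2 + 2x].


Since polynomials are continuous, we use direct substitution.
lim(x->-3) of 4x^2 + 2x
= 4 * (-3)^2 + 2 * (-3) + 0
= 36 - 6 + 0
= 30

30


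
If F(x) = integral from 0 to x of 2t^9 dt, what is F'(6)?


By the Fundamental Theorem of Calculus (Part 1):
If F(x) = integral from 0 to x of f(t) dt, then F'(x) = f(x)
Here f(t) = 2t^9
So F'(x) = 2x^9
Evaluate at x = 6:
F'(6) = 2 * 6^9
= 2 * 10077696
= 20155392

20155392


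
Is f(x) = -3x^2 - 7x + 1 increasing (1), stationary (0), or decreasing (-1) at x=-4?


Compute f'(x) to determine behavior:
f'(x) = -6x - 7
f'(-4) = -6 * (-4) - 7
= 24 - 7
= 17
Since f'(-4) > 0, the function is increasing (1)

1


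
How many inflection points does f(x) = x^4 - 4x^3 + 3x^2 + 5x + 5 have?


Inflection points occur where f''(x) = 0 and concavity changes.
f(x) = x^4 - 4x^3 + 3x^2 + 5x + 5
f'(x) = 4x^3 - 12x^2 + 6x + 5
f''(x) = 12x^2 - 24x + 6
This is a quadratic in x. Use the discriminant to count real roots.
Discriminant = (-24)^2 - 4 * 12 * 6
= 576 - 288
= 288
Since discriminant > 0, f''(x) = 0 has 2 distinct real solutions.
A quadratic with two distinct real roots changes sign at each root, so concavity changes at both.
Number of inflection points: 2

2


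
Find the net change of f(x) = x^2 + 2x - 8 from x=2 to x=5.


Net change = f(b) - f(a)
f(x) = x^2 + 2x - 8
Compute f(5):
f(5) = 1 * 5^2 + 2 * 5 - 8
= 25 + 10 - 8
= 27
Compute f(2):
f(2) = 1 * 2^2 + 2 * 2 - 8
= 4 + 4 - 8
= 0
Net change = 27 - 0 = 27

27


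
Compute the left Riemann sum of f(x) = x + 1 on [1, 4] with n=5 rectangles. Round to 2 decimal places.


Left Riemann sum uses left endpoints of each subinterval.
Interval: [1, 4], n = 5
dx = (4 - 1) / 5 = 3/5
Left endpoints: [1, 8/5, 11/5, 14/5, 17/5]
f values: [2, 13/5, 16/5, 19/5, 22/5]
Sum = dx * (sum of f values)
= 3/5 * 16
= 48/5 = 9.60

9.60


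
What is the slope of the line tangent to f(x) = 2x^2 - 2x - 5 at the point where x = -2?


The slope of the tangent line equals f'(x) at the point.
f(x) = 2x^2 - 2x - 5
f'(x) = 4x - 2
At x = -2:
f'(-2) = 4 * (-2) - 2
= -8 - 2
= -10

-10


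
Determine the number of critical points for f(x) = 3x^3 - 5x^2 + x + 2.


Find where f'(x) = 0:
f(x) = 3x^3 - 5x^2 + x + 2
f'(x) = 9x^2 - 10x + 1
This is a quadratic in x. Use the discriminant to count real roots.
Discriminant = (-10)^2 - 4 * 9 * 1
= 100 - 36
= 64
Since discriminant > 0, f'(x) = 0 has 2 real solutions.
Number of critical points: 2

2


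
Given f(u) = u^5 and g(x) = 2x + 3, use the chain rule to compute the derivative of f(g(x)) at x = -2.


Using the chain rule: (f(g(x)))' = f'(g(x)) * g'(x)
First, find g(-2):
g(-2) = 2 * (-2) + 3 = -1
Next, f'(u) = 5u^4
And g'(x) = 2
So f'(g(-2)) * g'(-2)
= 5 * (-1)^4 * 2
= 5 * 1 * 2
= 10

10


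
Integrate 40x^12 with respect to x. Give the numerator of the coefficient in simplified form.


Apply the power rule for integration:
integral of ax^n dx = a/(n+1) * x^(n+1) + C
integral of 40x^12 dx
= 40/13 * x^13 + C
The coefficient in lowest terms is 40/13, and its numerator is 40

40


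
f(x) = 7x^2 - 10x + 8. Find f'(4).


Differentiate term by term using power and sum rules:
f(x) = 7x^2 - 10x + 8
f'(x) = 14x - 10
Substitute x = 4:
f'(4) = 14 * 4 - 10
= 56 - 10
= 46

46


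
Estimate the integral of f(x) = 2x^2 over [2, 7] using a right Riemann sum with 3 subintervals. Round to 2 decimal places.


Right Riemann sum uses right endpoints of each subinterval.
Interval: [2, 7], n = 3
dx = (7 - 2) / 3 = 5/3
Right endpoints: [11/3, 16/3, 7]
f values: [242/9, 512/9, 98]
Sum = dx * (sum of f values)
= 5/3 * 1636/9
= 8180/27 ≈ 302.96

302.96


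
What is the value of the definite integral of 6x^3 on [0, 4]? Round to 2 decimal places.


Find the antiderivative of 6x^3:
F(x) = 6/4 * x^4
Apply the Fundamental Theorem of Calculus:
F(4) - F(0)
= 6/4 * 4^4 - 6/4 * 0^4
= 6/4 * (256 - 0)
= 6/4 * 256
= 384 = 384.00

384.00


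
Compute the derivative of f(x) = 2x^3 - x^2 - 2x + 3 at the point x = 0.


Differentiate f(x) = 2x^3 - x^2 - 2x + 3 term by term:
f'(x) = 6x^2 - 2x - 2
Substitute x = 0:
f'(0) = 6 * 0^2 - 2 * 0 - 2
= 0 + 0 - 2
= -2

-2


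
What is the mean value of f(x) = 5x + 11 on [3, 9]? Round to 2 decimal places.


Average value = 1/(b-a) * integral from a to b of f(x) dx
First compute the integral of 5x + 11:
F(x) = (5/2)x^2 + 11x
F(9) = 5/2 * 81 + 11 * 9 = 603/2
F(3) = 5/2 * 9 + 11 * 3 = 111/2
Integral = 603/2 - 111/2 = 246
Average = 246 / (9 - 3) = 246 / 6
= 41 = 41.00

41.00


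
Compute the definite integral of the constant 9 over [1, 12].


The integral of a constant k over [a, b] equals k * (b - a).
integral from 1 to 12 of 9 dx
= 9 * (12 - 1)
= 9 * 11
= 99

99


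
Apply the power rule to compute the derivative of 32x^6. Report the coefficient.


We apply the power rule: d/dx [ax^n] = a*n * x^(n-1)
d/dx [32x^6]
= 32 * 6 * x^(6-1)
= 192x^5
The coefficient is 192

192


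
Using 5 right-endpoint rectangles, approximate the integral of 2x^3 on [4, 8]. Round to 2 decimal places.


Right Riemann sum uses right endpoints of each subinterval.
Interval: [4, 8], n = 5
dx = (8 - 4) / 5 = 4/5
Right endpoints: [24/5, 28/5, 32/5, 36/5, 8]
f values: [27648/125, 43904/125, 65536/125, 93312/125, 1024]
Sum = dx * (sum of f values)
= 4/5 * 14336/5
= 57344/25 = 2293.76

2293.76


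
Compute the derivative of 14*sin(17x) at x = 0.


Apply the chain rule to differentiate 14*sin(17x):
d/dx [14*sin(17x)]
= 14 * cos(17x) * d/dx(17x)
= 14 * 17 * cos(17x)
= 238 * cos(17x)
Evaluate at x = 0:
= 238 * cos(0)
= 238 * 1
= 238

238


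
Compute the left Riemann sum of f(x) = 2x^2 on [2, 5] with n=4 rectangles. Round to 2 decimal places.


Left Riemann sum uses left endpoints of each subinterval.
Interval: [2, 5], n = 4
dx = (5 - 2) / 4 = 3/4
Left endpoints: [2, 11/4, 7/2, 17/4]
f values: [8, 121/8, 49/2, 289/8]
Sum = dx * (sum of f values)
= 3/4 * 335/4
= 1005/16 ≈ 62.81

62.81


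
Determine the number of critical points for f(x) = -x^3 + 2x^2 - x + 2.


Find where f'(x) = 0:
f(x) = -x^3 + 2x^2 - x + 2
f'(x) = -3x^2 + 4x - 1
This is a quadratic in x. Use the discriminant to count real roots.
Discriminant = (4)^2 - 4 * (-3) * (-1)
= 16 - 12
= 4
Since discriminant > 0, f'(x) = 0 has 2 real solutions.
Number of critical points: 2

2


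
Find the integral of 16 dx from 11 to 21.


The integral of a constant k over [a, b] equals k * (b - a).
integral from 11 to 21 of 16 dx
= 16 * (21 - 11)
= 16 * 10
= 160

160


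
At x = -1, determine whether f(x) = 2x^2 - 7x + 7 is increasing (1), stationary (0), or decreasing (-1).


Compute f'(x) to determine behavior:
f'(x) = 4x - 7
f'(-1) = 4 * (-1) - 7
= -4 - 7
= -11
Since f'(-1) < 0, the function is decreasing (-1)

-1


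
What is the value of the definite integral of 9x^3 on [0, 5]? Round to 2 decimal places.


Find the antiderivative of 9x^3:
F(x) = 9/4 * x^4
Apply the Fundamental Theorem of Calculus:
F(5) - F(0)
= 9/4 * 5^4 - 9/4 * 0^4
= 9/4 * (625 - 0)
= 9/4 * 625
= 5625/4 = 1406.25

1406.25


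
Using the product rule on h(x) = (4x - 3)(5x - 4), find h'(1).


Let u(x) = 4x - 3 and v(x) = 5x - 4
u'(x) = 4
v'(x) = 5
Product rule: h'(x) = u'(x)*v(x) + u(x)*v'(x)
= 4 * (5x - 4) + (4x - 3) * 5
At x = 1:
u(1) = 4 * 1 - 3 = 1
v(1) = 5 * 1 - 4 = 1
h'(1) = 4 * 1 + 1 * 5
= 4 + 5
= 9

9


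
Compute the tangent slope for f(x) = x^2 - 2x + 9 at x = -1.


The slope of the tangent line equals f'(x) at the point.
f(x) = x^2 - 2x + 9
f'(x) = 2x - 2
At x = -1:
f'(-1) = 2 * (-1) - 2
= -2 - 2
= -4

-4


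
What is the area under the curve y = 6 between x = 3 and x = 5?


The area under a constant function y = 6 is a rectangle.
Width = 5 - 3 = 2
Height = 6
Area = width * height
= 2 * 6
= 12

12


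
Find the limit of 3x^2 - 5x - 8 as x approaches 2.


Since polynomials are continuous, we use direct substitution.
lim(x->2) of 3x^2 - 5x - 8
= 3 * 2^2 - 5 * 2 - 8
= 12 - 10 - 8
= -6

-6


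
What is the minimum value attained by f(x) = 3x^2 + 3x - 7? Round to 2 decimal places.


For a quadratic f(x) = ax^2 + bx + c with a > 0, the minimum is at the vertex.
Vertex x-coordinate: x = -b/(2a)
x = -(3) / (2 * 3)
x = -3/6 = -1/2
Substitute back to find the minimum value:
f(-1/2) = 3 * (-1/2)^2 + 3 * (-1/2) - 7
= 3/4 - 3/2 - 7
= -31/4 = -7.75

-7.75


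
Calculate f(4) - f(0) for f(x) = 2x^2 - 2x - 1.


Net change = f(b) - f(a)
f(x) = 2x^2 - 2x - 1
Compute f(4):
f(4) = 2 * 4^2 - 2 * 4 - 1
= 32 - 8 - 1
= 23
Compute f(0):
f(0) = 2 * 0^2 - 2 * 0 - 1
= 0 + 0 - 1
= -1
Net change = 23 - (-1) = 24

24


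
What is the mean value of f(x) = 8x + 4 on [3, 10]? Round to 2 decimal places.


Average value = 1/(b-a) * integral from a to b of f(x) dx
First compute the integral of 8x + 4:
F(x) = 4x^2 + 4x
F(10) = 4 * 100 + 4 * 10 = 440
F(3) = 4 * 9 + 4 * 3 = 48
Integral = 440 - 48 = 392
Average = 392 / (10 - 3) = 392 / 7
= 56 = 56.00

56.00


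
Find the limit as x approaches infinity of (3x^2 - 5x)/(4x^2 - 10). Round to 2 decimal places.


For limits at infinity with equal-degree polynomials,
we compare leading coefficients.
Numerator leading term: 3x^2
Denominator leading term: 4x^2
Divide both by x^2:
lim = (3 - 5/x) / (4 - 10/x^2)
As x -> infinity, the 1/x and 1/x^2 terms vanish:
= 3/4 = 0.75

0.75


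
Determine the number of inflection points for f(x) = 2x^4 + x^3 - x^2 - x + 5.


Inflection points occur where f''(x) = 0 and concavity changes.
f(x) = 2x^4 + x^3 - x^2 - x + 5
f'(x) = 8x^3 + 3x^2 - 2x - 1
f''(x) = 24x^2 + 6x - 2
This is a quadratic in x. Use the discriminant to count real roots.
Discriminant = (6)^2 - 4 * 24 * (-2)
= 36 - (-192)
= 228
Since discriminant > 0, f''(x) = 0 has 2 distinct real solutions.
A quadratic with two distinct real roots changes sign at each root, so concavity changes at both.
Number of inflection points: 2

2


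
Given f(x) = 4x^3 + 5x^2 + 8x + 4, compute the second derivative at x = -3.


First derivative:
f'(x) = 12x^2 + 10x + 8
Second derivative:
f''(x) = 24x + 10
Substitute x = -3:
f''(-3) = 24 * (-3) + 10
= -72 + 10
= -62

-62


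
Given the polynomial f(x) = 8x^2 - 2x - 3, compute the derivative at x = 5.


Differentiate term by term using power and sum rules:
f(x) = 8x^2 - 2x - 3
f'(x) = 16x - 2
Substitute x = 5:
f'(5) = 16 * 5 - 2
= 80 - 2
= 78

78


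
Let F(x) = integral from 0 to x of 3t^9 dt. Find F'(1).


By the Fundamental Theorem of Calculus (Part 1):
If F(x) = integral from 0 to x of f(t) dt, then F'(x) = f(x)
Here f(t) = 3t^9
So F'(x) = 3x^9
Evaluate at x = 1:
F'(1) = 3 * 1^9
= 3 * 1
= 3

3


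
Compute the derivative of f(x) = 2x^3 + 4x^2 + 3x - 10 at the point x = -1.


Differentiate f(x) = 2x^3 + 4x^2 + 3x - 10 term by term:
f'(x) = 6x^2 + 8x + 3
Substitute x = -1:
f'(-1) = 6 * (-1)^2 + 8 * (-1) + 3
= 6 - 8 + 3
= 1

1


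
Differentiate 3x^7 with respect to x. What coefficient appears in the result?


We apply the power rule: d/dx [ax^n] = a*n * x^(n-1)
d/dx [3x^7]
= 3 * 7 * x^(7-1)
= 21x^6
The coefficient is 21

21


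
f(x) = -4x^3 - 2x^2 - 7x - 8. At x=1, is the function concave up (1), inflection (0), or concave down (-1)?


Concavity is determined by the sign of f''(x).
f(x) = -4x^3 - 2x^2 - 7x - 8
f'(x) = -12x^2 - 4x - 7
f''(x) = -24x - 4
f''(1) = -24 * 1 - 4
= -24 - 4
= -28
Since f''(1) < 0, the function is concave down (-1)

-1


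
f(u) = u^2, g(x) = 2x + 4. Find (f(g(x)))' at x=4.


Using the chain rule: (f(g(x)))' = f'(g(x)) * g'(x)
First, find g(4):
g(4) = 2 * 4 + 4 = 12
Next, f'(u) = 2u
And g'(x) = 2
So f'(g(4)) * g'(4)
= 2 * 12 * 2
= 48

48


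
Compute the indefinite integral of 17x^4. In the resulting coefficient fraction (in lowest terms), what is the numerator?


Apply the power rule for integration:
integral of ax^n dx = a/(n+1) * x^(n+1) + C
integral of 17x^4 dx
= 17/5 * x^5 + C
The coefficient in lowest terms is 17/5, and its numerator is 17

17
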